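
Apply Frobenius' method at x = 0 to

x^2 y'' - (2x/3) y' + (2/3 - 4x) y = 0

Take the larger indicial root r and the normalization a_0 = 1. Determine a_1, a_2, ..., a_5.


Write in Frobenius form y'' + (p(x)/x) y' + (q(x)/x^2) y = 0:
  p(x) = -2/3,  q(x) = 2/3 - 4x.
Indicial equation: r(r-1) + (-2/3) r + (2/3) = 0 -> roots r_1 = 1, r_2 = 2/3.
Take r = r_1 = 1. Let y(x) = x^r sum_{n>=0} a_n x^n with a_0 = 1.
Substitute y = x^r sum a_n x^n and match x^{r+n}. The recurrence is
  D(n) a_n - 4 a_{n-1} = 0,  where D(n) = (r+n)(r+n-1) + (-2/3)(r+n) + (2/3).
  a_n = 4 / D(n) * a_{n-1}.
Since the indicial polynomial factors as (r - r_1)(r - r_2), D(n) = (r_1 + n - r_1)(r_1 + n - r_2) = n(n + 1/3).
Evaluating step by step (a_0 = 1):
  n = 1: D(1) = 1(1 + 1/3) = 4/3; numerator = 4(1) = 4; a_1 = (4)/(4/3) = 3
  n = 2: D(2) = 2(2 + 1/3) = 14/3; numerator = 4(3) = 12; a_2 = (12)/(14/3) = 18/7
  n = 3: D(3) = 3(3 + 1/3) = 10; numerator = 4(18/7) = 72/7; a_3 = (72/7)/(10) = 36/35
  n = 4: D(4) = 4(4 + 1/3) = 52/3; numerator = 4(36/35) = 144/35; a_4 = (144/35)/(52/3) = 108/455
  n = 5: D(5) = 5(5 + 1/3) = 80/3; numerator = 4(108/455) = 432/455; a_5 = (432/455)/(80/3) = 81/2275

r = 1; a_0 = 1; a_1 = 3; a_2 = 18/7; a_3 = 36/35; a_4 = 108/455; a_5 = 81/2275


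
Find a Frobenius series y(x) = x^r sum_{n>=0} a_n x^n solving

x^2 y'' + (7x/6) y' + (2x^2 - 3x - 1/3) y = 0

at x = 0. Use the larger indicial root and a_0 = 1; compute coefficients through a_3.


Write in Frobenius form y'' + (p(x)/x) y' + (q(x)/x^2) y = 0:
  p(x) = 7/6,  q(x) = 2x^2 - 3x - 1/3.
Indicial equation: r(r-1) + (7/6) r + (-1/3) = 0 -> roots r_1 = 1/2, r_2 = -2/3.
Take r = r_1 = 1/2. Let y(x) = x^r sum_{n>=0} a_n x^n with a_0 = 1.
Substitute y = x^r sum a_n x^n and match x^{r+n}. The recurrence is
  D(n) a_n - 3 a_{n-1} + 2 a_{n-2} = 0,  where D(n) = (r+n)(r+n-1) + (7/6)(r+n) + (-1/3).
  a_n = [3 a_{n-1} - 2 a_{n-2}] / D(n).
Since the indicial polynomial factors as (r - r_1)(r - r_2), D(n) = (r_1 + n - r_1)(r_1 + n - r_2) = n(n + 7/6).
Evaluating step by step (a_0 = 1):
  n = 1: D(1) = 1(1 + 7/6) = 13/6; numerator = 3(1) = 3; a_1 = (3)/(13/6) = 18/13
  n = 2: D(2) = 2(2 + 7/6) = 19/3; numerator = 3(18/13) - 2(1) = 28/13; a_2 = (28/13)/(19/3) = 84/247
  n = 3: D(3) = 3(3 + 7/6) = 25/2; numerator = 3(84/247) - 2(18/13) = -432/247; a_3 = (-432/247)/(25/2) = -864/6175

r = 1/2; a_0 = 1; a_1 = 18/13; a_2 = 84/247; a_3 = -864/6175


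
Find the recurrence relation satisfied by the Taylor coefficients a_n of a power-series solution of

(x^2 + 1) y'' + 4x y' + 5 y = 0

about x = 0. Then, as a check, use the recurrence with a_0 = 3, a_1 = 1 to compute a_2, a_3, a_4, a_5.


Substitute y = sum_n a_n x^n.
(1 + 1 x^2) y'' contributes (n+2)(n+1) a_{n+2} + n(n-1) a_n at x^n.
4 x y'(x) contributes 4 n a_n at x^n.
5 y(x) contributes 5 a_n at x^n.
Matching x^n: (n+2)(n+1) a_{n+2} + (n(n-1) + 4 n + 5) a_n = 0.
Thus a_{n+2} = (-n(n-1) - 4 n - 5) / ((n+1)(n+2)) * a_n.

Check with a_0 = 3, a_1 = 1 (apply the recurrence for n = 0, 1, 2, 3): a_0 = 3, a_1 = 1, a_2 = -15/2, a_3 = -3/2, a_4 = 75/8, a_5 = 69/40.

a_(n+2) = (-n(n-1) - 4 n - 5) / ((n+1)(n+2)) * a_n; check: a_0 = 3, a_1 = 1, a_2 = -15/2, a_3 = -3/2, a_4 = 75/8, a_5 = 69/40


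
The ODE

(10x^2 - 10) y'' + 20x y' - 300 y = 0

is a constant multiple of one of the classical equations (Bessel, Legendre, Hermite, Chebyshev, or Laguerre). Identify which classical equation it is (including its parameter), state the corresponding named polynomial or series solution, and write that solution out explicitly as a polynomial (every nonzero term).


All three coefficients share the factor -10; dividing through by -10 gives  (1 - x^2) y'' - 2x y' + 30 y = 0.
This matches the Legendre equation (1 - x^2) y'' - 2x y' + n(n+1) y = 0 (note the -2x y' term) with n(n+1) = 30, so n = 5; the polynomial solution is P_5(x).
With y = sum_k a_k x^k, matching x^k gives (k+2)(k+1) a_{k+2} = [k(k+1) - n(n+1)] a_k = (k - 5)(k + 6) a_k. The right side vanishes at k = 5, so the series with the parity of 5 terminates at degree 5.
Standard normalization (P_n(1) = 1): leading coefficient (2n)!/(2^n (n!)^2) = 3628800/(32*14400) = 63/8, so a_5 = 63/8. Work downward with a_k = (k+1)(k+2) a_{k+2} / ((k - 5)(k + 6)):
  a_3 = (4)(5)(63/8) / ((3 - 5)(3 + 6)) = (315/2)/(-18) = -35/4
  a_1 = (2)(3)(-35/4) / ((1 - 5)(1 + 6)) = (-105/2)/(-28) = 15/8
Hence P_5(x) = 63 x^5/8 - 35 x^3/4 + 15 x/8.

P_5(x); series = 63 x^5/8 - 35 x^3/4 + 15 x/8


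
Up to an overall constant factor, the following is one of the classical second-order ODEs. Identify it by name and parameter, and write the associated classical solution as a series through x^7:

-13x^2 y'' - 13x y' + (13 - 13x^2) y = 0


All three coefficients share the factor -13; dividing through by -13 gives  x^2 y'' + x y' + (x^2 - 1) y = 0.
This matches the Bessel equation x^2 y'' + x y' + (x^2 - nu^2) y = 0 with nu^2 = 1, so nu = 1; the solution bounded at x = 0 is J_1(x).
Frobenius at x = 0: indicial roots ±nu; for r = nu the recurrence k(k + 2nu) c_k = -c_{k-2} gives the standard series J_nu(x) = sum_{k>=0} (-1)^k / (k! (k+nu)!) (x/2)^(2k+nu). Evaluate the first 4 terms:
  k = 0: (-1)^0 / (0! * 1! * 2^1) x^1 = 1/(1*1*2) x^1 = (1/2) x^1
  k = 1: (-1)^1 / (1! * 2! * 2^3) x^3 = -1/(1*2*8) x^3 = (-1/16) x^3
  k = 2: (-1)^2 / (2! * 3! * 2^5) x^5 = 1/(2*6*32) x^5 = (1/384) x^5
  k = 3: (-1)^3 / (3! * 4! * 2^7) x^7 = -1/(6*24*128) x^7 = (-1/18432) x^7
Hence J_1(x) = -x^7/18432 + x^5/384 - x^3/16 + x/2 + ....

J_1(x); series = -x^7/18432 + x^5/384 - x^3/16 + x/2


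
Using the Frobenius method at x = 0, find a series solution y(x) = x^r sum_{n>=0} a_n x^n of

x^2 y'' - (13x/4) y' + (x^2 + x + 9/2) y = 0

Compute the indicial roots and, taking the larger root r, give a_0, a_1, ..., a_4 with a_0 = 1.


Write in Frobenius form y'' + (p(x)/x) y' + (q(x)/x^2) y = 0:
  p(x) = -13/4,  q(x) = x^2 + x + 9/2.
Indicial equation: r(r-1) + (-13/4) r + (9/2) = 0 -> roots r_1 = 9/4, r_2 = 2.
Take r = r_1 = 9/4. Let y(x) = x^r sum_{n>=0} a_n x^n with a_0 = 1.
Substitute y = x^r sum a_n x^n and match x^{r+n}. The recurrence is
  D(n) a_n + 1 a_{n-1} + 1 a_{n-2} = 0,  where D(n) = (r+n)(r+n-1) + (-13/4)(r+n) + (9/2).
  a_n = [-1 a_{n-1} - 1 a_{n-2}] / D(n).
Since the indicial polynomial factors as (r - r_1)(r - r_2), D(n) = (r_1 + n - r_1)(r_1 + n - r_2) = n(n + 1/4).
Evaluating step by step (a_0 = 1):
  n = 1: D(1) = 1(1 + 1/4) = 5/4; numerator = -1(1) = -1; a_1 = (-1)/(5/4) = -4/5
  n = 2: D(2) = 2(2 + 1/4) = 9/2; numerator = -1(-4/5) - 1(1) = -1/5; a_2 = (-1/5)/(9/2) = -2/45
  n = 3: D(3) = 3(3 + 1/4) = 39/4; numerator = -1(-2/45) - 1(-4/5) = 38/45; a_3 = (38/45)/(39/4) = 152/1755
  n = 4: D(4) = 4(4 + 1/4) = 17; numerator = -1(152/1755) - 1(-2/45) = -74/1755; a_4 = (-74/1755)/(17) = -74/29835

r = 9/4; a_0 = 1; a_1 = -4/5; a_2 = -2/45; a_3 = 152/1755; a_4 = -74/29835


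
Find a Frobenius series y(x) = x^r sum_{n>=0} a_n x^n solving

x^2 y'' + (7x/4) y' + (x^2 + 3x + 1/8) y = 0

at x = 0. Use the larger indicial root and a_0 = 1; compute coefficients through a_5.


Write in Frobenius form y'' + (p(x)/x) y' + (q(x)/x^2) y = 0:
  p(x) = 7/4,  q(x) = x^2 + 3x + 1/8.
Indicial equation: r(r-1) + (7/4) r + (1/8) = 0 -> roots r_1 = -1/4, r_2 = -1/2.
Take r = r_1 = -1/4. Let y(x) = x^r sum_{n>=0} a_n x^n with a_0 = 1.
Substitute y = x^r sum a_n x^n and match x^{r+n}. The recurrence is
  D(n) a_n + 3 a_{n-1} + 1 a_{n-2} = 0,  where D(n) = (r+n)(r+n-1) + (7/4)(r+n) + (1/8).
  a_n = [-3 a_{n-1} - 1 a_{n-2}] / D(n).
Since the indicial polynomial factors as (r - r_1)(r - r_2), D(n) = (r_1 + n - r_1)(r_1 + n - r_2) = n(n + 1/4).
Evaluating step by step (a_0 = 1):
  n = 1: D(1) = 1(1 + 1/4) = 5/4; numerator = -3(1) = -3; a_1 = (-3)/(5/4) = -12/5
  n = 2: D(2) = 2(2 + 1/4) = 9/2; numerator = -3(-12/5) - 1(1) = 31/5; a_2 = (31/5)/(9/2) = 62/45
  n = 3: D(3) = 3(3 + 1/4) = 39/4; numerator = -3(62/45) - 1(-12/5) = -26/15; a_3 = (-26/15)/(39/4) = -8/45
  n = 4: D(4) = 4(4 + 1/4) = 17; numerator = -3(-8/45) - 1(62/45) = -38/45; a_4 = (-38/45)/(17) = -38/765
  n = 5: D(5) = 5(5 + 1/4) = 105/4; numerator = -3(-38/765) - 1(-8/45) = 50/153; a_5 = (50/153)/(105/4) = 40/3213

r = -1/4; a_0 = 1; a_1 = -12/5; a_2 = 62/45; a_3 = -8/45; a_4 = -38/765; a_5 = 40/3213


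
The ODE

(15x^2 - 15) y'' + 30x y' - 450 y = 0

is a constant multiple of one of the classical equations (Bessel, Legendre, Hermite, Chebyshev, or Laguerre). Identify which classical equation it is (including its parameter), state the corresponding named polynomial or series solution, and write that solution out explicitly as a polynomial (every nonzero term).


All three coefficients share the factor -15; dividing through by -15 gives  (1 - x^2) y'' - 2x y' + 30 y = 0.
This matches the Legendre equation (1 - x^2) y'' - 2x y' + n(n+1) y = 0 (note the -2x y' term) with n(n+1) = 30, so n = 5; the polynomial solution is P_5(x).
With y = sum_k a_k x^k, matching x^k gives (k+2)(k+1) a_{k+2} = [k(k+1) - n(n+1)] a_k = (k - 5)(k + 6) a_k. The right side vanishes at k = 5, so the series with the parity of 5 terminates at degree 5.
Standard normalization (P_n(1) = 1): leading coefficient (2n)!/(2^n (n!)^2) = 3628800/(32*14400) = 63/8, so a_5 = 63/8. Work downward with a_k = (k+1)(k+2) a_{k+2} / ((k - 5)(k + 6)):
  a_3 = (4)(5)(63/8) / ((3 - 5)(3 + 6)) = (315/2)/(-18) = -35/4
  a_1 = (2)(3)(-35/4) / ((1 - 5)(1 + 6)) = (-105/2)/(-28) = 15/8
Hence P_5(x) = 63 x^5/8 - 35 x^3/4 + 15 x/8.

P_5(x); series = 63 x^5/8 - 35 x^3/4 + 15 x/8


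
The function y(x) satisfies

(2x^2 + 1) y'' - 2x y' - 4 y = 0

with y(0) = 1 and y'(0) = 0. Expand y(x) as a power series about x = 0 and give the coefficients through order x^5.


Ansatz: y(x) = sum_{n>=0} a_n x^n, so y'(x) = sum_{n>=1} n a_n x^(n-1) and y''(x) = sum_{n>=2} n(n-1) a_n x^(n-2).
Substitute into P(x) y'' + Q(x) y' + R(x) y = 0 with P(x) = 2x^2 + 1, Q(x) = -2x, R(x) = -4, and match powers of x.
Initial conditions: a_0 = 1, a_1 = 0.
Setting the coefficient of each power of x to zero and solving order by order (substituting the coefficients already found):
  x^0: 2 a_2 - 4 a_0 = 0  ->  2 a_2 = 4 a_0 = 4  ->  a_2 = 2
  x^1: 6 a_3 - 6 a_1 = 0  ->  6 a_3 = 6 a_1 = 0  ->  a_3 = 0
  x^2: 12 a_4 - 4 a_2 = 0  ->  12 a_4 = 4 a_2 = 8  ->  a_4 = 2/3
  x^3: 20 a_5 + 2 a_3 = 0  ->  20 a_5 = -2 a_3 = 0  ->  a_5 = 0
Truncated series: y(x) = 1 + 2 x^2 + (2/3) x^4 + O(x^6).

a_0 = 1; a_1 = 0; a_2 = 2; a_3 = 0; a_4 = 2/3; a_5 = 0


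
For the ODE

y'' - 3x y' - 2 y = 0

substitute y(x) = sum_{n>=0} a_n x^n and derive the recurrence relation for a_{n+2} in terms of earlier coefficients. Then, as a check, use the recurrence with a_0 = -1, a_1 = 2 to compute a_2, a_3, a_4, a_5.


Substitute y = sum_n a_n x^n.
y''(x) has coefficient (n+2)(n+1) a_{n+2} at x^n;
-3 x y'(x) has coefficient -3 n a_n at x^n (shift);
-2 y(x) has coefficient -2 a_n at x^n.
Matching x^n: (n+2)(n+1) a_{n+2} + (-3n - 2) a_n = 0.
Thus a_{n+2} = (3n + 2) / ((n+1)(n+2)) * a_n.

Check with a_0 = -1, a_1 = 2 (apply the recurrence for n = 0, 1, 2, 3): a_0 = -1, a_1 = 2, a_2 = -1, a_3 = 5/3, a_4 = -2/3, a_5 = 11/12.

a_(n+2) = (3n + 2) / ((n+1)(n+2)) * a_n; check: a_0 = -1, a_1 = 2, a_2 = -1, a_3 = 5/3, a_4 = -2/3, a_5 = 11/12


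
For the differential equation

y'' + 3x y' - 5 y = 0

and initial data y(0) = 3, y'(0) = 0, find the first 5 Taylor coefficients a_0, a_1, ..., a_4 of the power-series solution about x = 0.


Ansatz: y(x) = sum_{n>=0} a_n x^n, so y'(x) = sum_{n>=1} n a_n x^(n-1) and y''(x) = sum_{n>=2} n(n-1) a_n x^(n-2).
Substitute into P(x) y'' + Q(x) y' + R(x) y = 0 with P(x) = 1, Q(x) = 3x, R(x) = -5, and match powers of x.
Initial conditions: a_0 = 3, a_1 = 0.
Setting the coefficient of each power of x to zero and solving order by order (substituting the coefficients already found):
  x^0: 2 a_2 - 5 a_0 = 0  ->  2 a_2 = 5 a_0 = 15  ->  a_2 = 15/2
  x^1: 6 a_3 - 2 a_1 = 0  ->  6 a_3 = 2 a_1 = 0  ->  a_3 = 0
  x^2: 12 a_4 + a_2 = 0  ->  12 a_4 = -a_2 = -15/2  ->  a_4 = -5/8
Truncated series: y(x) = 3 + (15/2) x^2 - (5/8) x^4 + O(x^5).

a_0 = 3; a_1 = 0; a_2 = 15/2; a_3 = 0; a_4 = -5/8


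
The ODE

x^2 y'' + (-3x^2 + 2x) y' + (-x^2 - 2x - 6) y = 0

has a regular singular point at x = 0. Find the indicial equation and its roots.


Divide by x^2 to reach normal form y'' + P_1(x) y' + P_2(x) y = 0 with P_1(x) = -3 + 2/x and P_2(x) = -1 - 2/x - 6/x^2.
x = 0 is a singular point because the y'-coefficient -3 + 2/x has a pole at x = 0 and the y-coefficient -1 - 2/x - 6/x^2 has a pole at x = 0.
It is a regular singular point because x P_1(x) = p(x) = 2 - 3x and x^2 P_2(x) = q(x) = -x^2 - 2x - 6 are polynomials, hence analytic at x = 0.
p(0) = 2,  q(0) = -6.
Indicial equation: r(r-1) + p(0) r + q(0) = 0, i.e. r^2 + (p(0) - 1) r + q(0) = 0, i.e. r^2 + 1 r - 6 = 0.
Discriminant: (1)^2 - 4(-6) = 25, so r = (-1 ± 5)/2.
Solving: r_1 = 2, r_2 = -3.

indicial: r^2 + 1 r - 6 = 0; roots r_1 = 2, r_2 = -3


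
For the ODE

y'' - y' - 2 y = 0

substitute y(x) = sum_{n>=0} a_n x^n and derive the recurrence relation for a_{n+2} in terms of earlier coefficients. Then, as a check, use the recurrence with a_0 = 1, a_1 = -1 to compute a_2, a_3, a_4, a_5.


Substitute y = sum_n a_n x^n.
y''(x) has coefficient (n+2)(n+1) a_{n+2} at x^n;
-y'(x) has coefficient -(n+1) a_{n+1} at x^n;
-2 y(x) has coefficient -2 a_n at x^n.
Matching x^n: (n+2)(n+1) a_{n+2} - (n+1) a_{n+1} - 2 a_n = 0.
Thus a_{n+2} = [(n+1) a_{n+1} + 2 a_n] / ((n+1)(n+2)).

Check with a_0 = 1, a_1 = -1 (apply the recurrence for n = 0, 1, 2, 3): a_0 = 1, a_1 = -1, a_2 = 1/2, a_3 = -1/6, a_4 = 1/24, a_5 = -1/120.

a_(n+2) = [(n+1) a_(n+1) + 2 a_n] / ((n+1)(n+2)); check: a_0 = 1, a_1 = -1, a_2 = 1/2, a_3 = -1/6, a_4 = 1/24, a_5 = -1/120


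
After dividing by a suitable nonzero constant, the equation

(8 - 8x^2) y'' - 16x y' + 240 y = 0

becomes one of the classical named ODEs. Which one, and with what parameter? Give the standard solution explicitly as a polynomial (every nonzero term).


All three coefficients share the factor 8; dividing through by 8 gives  (1 - x^2) y'' - 2x y' + 30 y = 0.
This matches the Legendre equation (1 - x^2) y'' - 2x y' + n(n+1) y = 0 (note the -2x y' term) with n(n+1) = 30, so n = 5; the polynomial solution is P_5(x).
With y = sum_k a_k x^k, matching x^k gives (k+2)(k+1) a_{k+2} = [k(k+1) - n(n+1)] a_k = (k - 5)(k + 6) a_k. The right side vanishes at k = 5, so the series with the parity of 5 terminates at degree 5.
Standard normalization (P_n(1) = 1): leading coefficient (2n)!/(2^n (n!)^2) = 3628800/(32*14400) = 63/8, so a_5 = 63/8. Work downward with a_k = (k+1)(k+2) a_{k+2} / ((k - 5)(k + 6)):
  a_3 = (4)(5)(63/8) / ((3 - 5)(3 + 6)) = (315/2)/(-18) = -35/4
  a_1 = (2)(3)(-35/4) / ((1 - 5)(1 + 6)) = (-105/2)/(-28) = 15/8
Hence P_5(x) = 63 x^5/8 - 35 x^3/4 + 15 x/8.

P_5(x); series = 63 x^5/8 - 35 x^3/4 + 15 x/8


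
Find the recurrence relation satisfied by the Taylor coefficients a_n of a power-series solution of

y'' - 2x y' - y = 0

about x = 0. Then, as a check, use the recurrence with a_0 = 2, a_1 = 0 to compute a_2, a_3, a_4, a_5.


Substitute y = sum_n a_n x^n.
y''(x) has coefficient (n+2)(n+1) a_{n+2} at x^n;
-2 x y'(x) has coefficient -2 n a_n at x^n (shift);
-y(x) has coefficient -1 a_n at x^n.
Matching x^n: (n+2)(n+1) a_{n+2} + (-2n - 1) a_n = 0.
Thus a_{n+2} = (2n + 1) / ((n+1)(n+2)) * a_n.

Check with a_0 = 2, a_1 = 0 (apply the recurrence for n = 0, 1, 2, 3): a_0 = 2, a_1 = 0, a_2 = 1, a_3 = 0, a_4 = 5/12, a_5 = 0.

a_(n+2) = (2n + 1) / ((n+1)(n+2)) * a_n; check: a_0 = 2, a_1 = 0, a_2 = 1, a_3 = 0, a_4 = 5/12, a_5 = 0


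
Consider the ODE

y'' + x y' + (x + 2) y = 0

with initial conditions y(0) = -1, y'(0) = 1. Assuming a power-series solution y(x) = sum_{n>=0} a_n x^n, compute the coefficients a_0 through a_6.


Ansatz: y(x) = sum_{n>=0} a_n x^n, so y'(x) = sum_{n>=1} n a_n x^(n-1) and y''(x) = sum_{n>=2} n(n-1) a_n x^(n-2).
Substitute into P(x) y'' + Q(x) y' + R(x) y = 0 with P(x) = 1, Q(x) = x, R(x) = x + 2, and match powers of x.
Initial conditions: a_0 = -1, a_1 = 1.
Setting the coefficient of each power of x to zero and solving order by order (substituting the coefficients already found):
  x^0: 2 a_2 + 2 a_0 = 0  ->  2 a_2 = -2 a_0 = 2  ->  a_2 = 1
  x^1: 6 a_3 + 3 a_1 + a_0 = 0  ->  6 a_3 = -3 a_1 - a_0 = -2  ->  a_3 = -1/3
  x^2: 12 a_4 + 4 a_2 + a_1 = 0  ->  12 a_4 = -4 a_2 - a_1 = -5  ->  a_4 = -5/12
  x^3: 20 a_5 + 5 a_3 + a_2 = 0  ->  20 a_5 = -5 a_3 - a_2 = 2/3  ->  a_5 = 1/30
  x^4: 30 a_6 + 6 a_4 + a_3 = 0  ->  30 a_6 = -6 a_4 - a_3 = 17/6  ->  a_6 = 17/180
Truncated series: y(x) = -1 + x + x^2 - (1/3) x^3 - (5/12) x^4 + (1/30) x^5 + (17/180) x^6 + O(x^7).

a_0 = -1; a_1 = 1; a_2 = 1; a_3 = -1/3; a_4 = -5/12; a_5 = 1/30; a_6 = 17/180


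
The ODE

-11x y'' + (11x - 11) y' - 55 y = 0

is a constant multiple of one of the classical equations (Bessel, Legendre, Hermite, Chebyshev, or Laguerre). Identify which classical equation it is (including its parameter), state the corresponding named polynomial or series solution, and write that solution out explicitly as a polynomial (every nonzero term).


All three coefficients share the factor -11; dividing through by -11 gives  x y'' + (1 - x) y' + 5 y = 0.
This matches the Laguerre equation x y'' + (1 - x) y' + n y = 0 with n = 5; the polynomial solution is L_5(x).
With y = sum_k a_k x^k, matching x^k gives (k+1)k a_{k+1} + (k+1) a_{k+1} - k a_k + n a_k = 0, i.e. (k+1)^2 a_{k+1} = (k - n) a_k = (k - 5) a_k. The right side vanishes at k = 5, so the series terminates at degree 5.
Standard normalization L_n(0) = 1 gives a_0 = 1. Work upward with a_{k+1} = (k - 5) a_k / (k+1)^2:
  a_1 = (0 - 5)(1) / 1^2 = -5/1 = -5
  a_2 = (1 - 5)(-5) / 2^2 = 20/4 = 5
  a_3 = (2 - 5)(5) / 3^2 = -15/9 = -5/3
  a_4 = (3 - 5)(-5/3) / 4^2 = (10/3)/16 = 5/24
  a_5 = (4 - 5)(5/24) / 5^2 = (-5/24)/25 = -1/120
Hence L_5(x) = -x^5/120 + 5 x^4/24 - 5 x^3/3 + 5 x^2 - 5 x + 1.

L_5(x); series = -x^5/120 + 5 x^4/24 - 5 x^3/3 + 5 x^2 - 5 x + 1


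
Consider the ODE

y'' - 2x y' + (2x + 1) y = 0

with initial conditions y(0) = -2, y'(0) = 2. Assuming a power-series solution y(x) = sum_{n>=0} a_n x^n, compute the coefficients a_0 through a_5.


Ansatz: y(x) = sum_{n>=0} a_n x^n, so y'(x) = sum_{n>=1} n a_n x^(n-1) and y''(x) = sum_{n>=2} n(n-1) a_n x^(n-2).
Substitute into P(x) y'' + Q(x) y' + R(x) y = 0 with P(x) = 1, Q(x) = -2x, R(x) = 2x + 1, and match powers of x.
Initial conditions: a_0 = -2, a_1 = 2.
Setting the coefficient of each power of x to zero and solving order by order (substituting the coefficients already found):
  x^0: 2 a_2 + a_0 = 0  ->  2 a_2 = -a_0 = 2  ->  a_2 = 1
  x^1: 6 a_3 - a_1 + 2 a_0 = 0  ->  6 a_3 = a_1 - 2 a_0 = 6  ->  a_3 = 1
  x^2: 12 a_4 - 3 a_2 + 2 a_1 = 0  ->  12 a_4 = 3 a_2 - 2 a_1 = -1  ->  a_4 = -1/12
  x^3: 20 a_5 - 5 a_3 + 2 a_2 = 0  ->  20 a_5 = 5 a_3 - 2 a_2 = 3  ->  a_5 = 3/20
Truncated series: y(x) = -2 + 2 x + x^2 + x^3 - (1/12) x^4 + (3/20) x^5 + O(x^6).

a_0 = -2; a_1 = 2; a_2 = 1; a_3 = 1; a_4 = -1/12; a_5 = 3/20


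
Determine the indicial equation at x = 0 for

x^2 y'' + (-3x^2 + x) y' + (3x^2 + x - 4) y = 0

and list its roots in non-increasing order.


Divide by x^2 to reach normal form y'' + P_1(x) y' + P_2(x) y = 0 with P_1(x) = -3 + 1/x and P_2(x) = 3 + 1/x - 4/x^2.
x = 0 is a singular point because the y'-coefficient -3 + 1/x has a pole at x = 0 and the y-coefficient 3 + 1/x - 4/x^2 has a pole at x = 0.
It is a regular singular point because x P_1(x) = p(x) = 1 - 3x and x^2 P_2(x) = q(x) = 3x^2 + x - 4 are polynomials, hence analytic at x = 0.
p(0) = 1,  q(0) = -4.
Indicial equation: r(r-1) + p(0) r + q(0) = 0, i.e. r^2 + (p(0) - 1) r + q(0) = 0, i.e. r^2 - 4 = 0.
Discriminant: (0)^2 - 4(-4) = 16, so r = (0 ± 4)/2.
Solving: r_1 = 2, r_2 = -2.

indicial: r^2 - 4 = 0; roots r_1 = 2, r_2 = -2


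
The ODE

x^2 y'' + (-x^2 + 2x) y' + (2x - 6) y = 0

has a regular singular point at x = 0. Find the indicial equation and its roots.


Divide by x^2 to reach normal form y'' + P_1(x) y' + P_2(x) y = 0 with P_1(x) = -1 + 2/x and P_2(x) = 2/x - 6/x^2.
x = 0 is a singular point because the y'-coefficient -1 + 2/x has a pole at x = 0 and the y-coefficient 2/x - 6/x^2 has a pole at x = 0.
It is a regular singular point because x P_1(x) = p(x) = 2 - x and x^2 P_2(x) = q(x) = 2x - 6 are polynomials, hence analytic at x = 0.
p(0) = 2,  q(0) = -6.
Indicial equation: r(r-1) + p(0) r + q(0) = 0, i.e. r^2 + (p(0) - 1) r + q(0) = 0, i.e. r^2 + 1 r - 6 = 0.
Discriminant: (1)^2 - 4(-6) = 25, so r = (-1 ± 5)/2.
Solving: r_1 = 2, r_2 = -3.

indicial: r^2 + 1 r - 6 = 0; roots r_1 = 2, r_2 = -3


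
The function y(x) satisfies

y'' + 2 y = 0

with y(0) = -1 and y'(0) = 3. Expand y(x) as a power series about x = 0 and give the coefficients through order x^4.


Ansatz: y(x) = sum_{n>=0} a_n x^n, so y'(x) = sum_{n>=1} n a_n x^(n-1) and y''(x) = sum_{n>=2} n(n-1) a_n x^(n-2).
Substitute into P(x) y'' + Q(x) y' + R(x) y = 0 with P(x) = 1, Q(x) = 0, R(x) = 2, and match powers of x.
Initial conditions: a_0 = -1, a_1 = 3.
Setting the coefficient of each power of x to zero and solving order by order (substituting the coefficients already found):
  x^0: 2 a_2 + 2 a_0 = 0  ->  2 a_2 = -2 a_0 = 2  ->  a_2 = 1
  x^1: 6 a_3 + 2 a_1 = 0  ->  6 a_3 = -2 a_1 = -6  ->  a_3 = -1
  x^2: 12 a_4 + 2 a_2 = 0  ->  12 a_4 = -2 a_2 = -2  ->  a_4 = -1/6
Truncated series: y(x) = -1 + 3 x + x^2 - x^3 - (1/6) x^4 + O(x^5).

a_0 = -1; a_1 = 3; a_2 = 1; a_3 = -1; a_4 = -1/6


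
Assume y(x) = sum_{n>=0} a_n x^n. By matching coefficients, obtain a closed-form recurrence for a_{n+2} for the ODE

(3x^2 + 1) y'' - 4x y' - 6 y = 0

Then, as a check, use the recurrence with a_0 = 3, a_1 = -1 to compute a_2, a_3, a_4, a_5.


Substitute y = sum_n a_n x^n.
(1 + 3 x^2) y'' contributes (n+2)(n+1) a_{n+2} + 3 n(n-1) a_n at x^n.
-4 x y'(x) contributes -4 n a_n at x^n.
-6 y(x) contributes -6 a_n at x^n.
Matching x^n: (n+2)(n+1) a_{n+2} + (3 n(n-1) - 4 n - 6) a_n = 0.
Thus a_{n+2} = (-3 n(n-1) + 4 n + 6) / ((n+1)(n+2)) * a_n.

Check with a_0 = 3, a_1 = -1 (apply the recurrence for n = 0, 1, 2, 3): a_0 = 3, a_1 = -1, a_2 = 9, a_3 = -5/3, a_4 = 6, a_5 = 0.

a_(n+2) = (-3 n(n-1) + 4 n + 6) / ((n+1)(n+2)) * a_n; check: a_0 = 3, a_1 = -1, a_2 = 9, a_3 = -5/3, a_4 = 6, a_5 = 0


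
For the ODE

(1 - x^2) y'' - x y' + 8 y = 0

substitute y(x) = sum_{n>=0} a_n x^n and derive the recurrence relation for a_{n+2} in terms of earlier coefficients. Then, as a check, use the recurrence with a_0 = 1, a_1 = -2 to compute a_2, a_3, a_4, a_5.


Substitute y = sum_n a_n x^n.
(1 - 1 x^2) y'' contributes (n+2)(n+1) a_{n+2} - n(n-1) a_n at x^n.
-x y'(x) contributes -n a_n at x^n.
8 y(x) contributes 8 a_n at x^n.
Matching x^n: (n+2)(n+1) a_{n+2} + (-n(n-1) - n + 8) a_n = 0.
Thus a_{n+2} = (n(n-1) + n - 8) / ((n+1)(n+2)) * a_n.

Check with a_0 = 1, a_1 = -2 (apply the recurrence for n = 0, 1, 2, 3): a_0 = 1, a_1 = -2, a_2 = -4, a_3 = 7/3, a_4 = 4/3, a_5 = 7/60.

a_(n+2) = (n(n-1) + n - 8) / ((n+1)(n+2)) * a_n; check: a_0 = 1, a_1 = -2, a_2 = -4, a_3 = 7/3, a_4 = 4/3, a_5 = 7/60


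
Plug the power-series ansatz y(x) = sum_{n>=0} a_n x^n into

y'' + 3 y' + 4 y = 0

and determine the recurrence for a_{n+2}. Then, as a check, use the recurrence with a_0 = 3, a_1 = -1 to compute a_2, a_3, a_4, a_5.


Substitute y = sum_n a_n x^n.
y''(x) has coefficient (n+2)(n+1) a_{n+2} at x^n;
3 y'(x) has coefficient 3 (n+1) a_{n+1} at x^n;
4 y(x) has coefficient 4 a_n at x^n.
Matching x^n: (n+2)(n+1) a_{n+2} + 3 (n+1) a_{n+1} + 4 a_n = 0.
Thus a_{n+2} = [-3 (n+1) a_{n+1} - 4 a_n] / ((n+1)(n+2)).

Check with a_0 = 3, a_1 = -1 (apply the recurrence for n = 0, 1, 2, 3): a_0 = 3, a_1 = -1, a_2 = -9/2, a_3 = 31/6, a_4 = -19/8, a_5 = 47/120.

a_(n+2) = [-3 (n+1) a_(n+1) - 4 a_n] / ((n+1)(n+2)); check: a_0 = 3, a_1 = -1, a_2 = -9/2, a_3 = 31/6, a_4 = -19/8, a_5 = 47/120


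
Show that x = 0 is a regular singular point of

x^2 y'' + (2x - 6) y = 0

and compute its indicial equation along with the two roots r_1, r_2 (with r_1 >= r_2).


Divide by x^2 to reach normal form y'' + P_1(x) y' + P_2(x) y = 0 with P_1(x) = 0 and P_2(x) = 2/x - 6/x^2.
x = 0 is a singular point because the y-coefficient 2/x - 6/x^2 has a pole at x = 0.
It is a regular singular point because x P_1(x) = p(x) = 0 and x^2 P_2(x) = q(x) = 2x - 6 are polynomials, hence analytic at x = 0.
p(0) = 0,  q(0) = -6.
Indicial equation: r(r-1) + p(0) r + q(0) = 0, i.e. r^2 + (p(0) - 1) r + q(0) = 0, i.e. r^2 - 1 r - 6 = 0.
Discriminant: (-1)^2 - 4(-6) = 25, so r = (1 ± 5)/2.
Solving: r_1 = 3, r_2 = -2.

indicial: r^2 - 1 r - 6 = 0; roots r_1 = 3, r_2 = -2


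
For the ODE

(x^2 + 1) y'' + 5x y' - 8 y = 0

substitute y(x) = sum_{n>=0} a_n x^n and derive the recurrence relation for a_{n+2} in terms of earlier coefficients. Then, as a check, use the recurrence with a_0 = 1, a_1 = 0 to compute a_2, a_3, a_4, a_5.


Substitute y = sum_n a_n x^n.
(1 + 1 x^2) y'' contributes (n+2)(n+1) a_{n+2} + n(n-1) a_n at x^n.
5 x y'(x) contributes 5 n a_n at x^n.
-8 y(x) contributes -8 a_n at x^n.
Matching x^n: (n+2)(n+1) a_{n+2} + (n(n-1) + 5 n - 8) a_n = 0.
Thus a_{n+2} = (-n(n-1) - 5 n + 8) / ((n+1)(n+2)) * a_n.

Check with a_0 = 1, a_1 = 0 (apply the recurrence for n = 0, 1, 2, 3): a_0 = 1, a_1 = 0, a_2 = 4, a_3 = 0, a_4 = -4/3, a_5 = 0.

a_(n+2) = (-n(n-1) - 5 n + 8) / ((n+1)(n+2)) * a_n; check: a_0 = 1, a_1 = 0, a_2 = 4, a_3 = 0, a_4 = -4/3, a_5 = 0


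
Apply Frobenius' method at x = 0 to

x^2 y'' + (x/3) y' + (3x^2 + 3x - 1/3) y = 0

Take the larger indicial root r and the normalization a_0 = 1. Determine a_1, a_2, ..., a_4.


Write in Frobenius form y'' + (p(x)/x) y' + (q(x)/x^2) y = 0:
  p(x) = 1/3,  q(x) = 3x^2 + 3x - 1/3.
Indicial equation: r(r-1) + (1/3) r + (-1/3) = 0 -> roots r_1 = 1, r_2 = -1/3.
Take r = r_1 = 1. Let y(x) = x^r sum_{n>=0} a_n x^n with a_0 = 1.
Substitute y = x^r sum a_n x^n and match x^{r+n}. The recurrence is
  D(n) a_n + 3 a_{n-1} + 3 a_{n-2} = 0,  where D(n) = (r+n)(r+n-1) + (1/3)(r+n) + (-1/3).
  a_n = [-3 a_{n-1} - 3 a_{n-2}] / D(n).
Since the indicial polynomial factors as (r - r_1)(r - r_2), D(n) = (r_1 + n - r_1)(r_1 + n - r_2) = n(n + 4/3).
Evaluating step by step (a_0 = 1):
  n = 1: D(1) = 1(1 + 4/3) = 7/3; numerator = -3(1) = -3; a_1 = (-3)/(7/3) = -9/7
  n = 2: D(2) = 2(2 + 4/3) = 20/3; numerator = -3(-9/7) - 3(1) = 6/7; a_2 = (6/7)/(20/3) = 9/70
  n = 3: D(3) = 3(3 + 4/3) = 13; numerator = -3(9/70) - 3(-9/7) = 243/70; a_3 = (243/70)/(13) = 243/910
  n = 4: D(4) = 4(4 + 4/3) = 64/3; numerator = -3(243/910) - 3(9/70) = -108/91; a_4 = (-108/91)/(64/3) = -81/1456

r = 1; a_0 = 1; a_1 = -9/7; a_2 = 9/70; a_3 = 243/910; a_4 = -81/1456


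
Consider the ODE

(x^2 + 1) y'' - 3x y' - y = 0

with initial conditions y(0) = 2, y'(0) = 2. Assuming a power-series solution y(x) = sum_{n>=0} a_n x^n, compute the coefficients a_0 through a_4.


Ansatz: y(x) = sum_{n>=0} a_n x^n, so y'(x) = sum_{n>=1} n a_n x^(n-1) and y''(x) = sum_{n>=2} n(n-1) a_n x^(n-2).
Substitute into P(x) y'' + Q(x) y' + R(x) y = 0 with P(x) = x^2 + 1, Q(x) = -3x, R(x) = -1, and match powers of x.
Initial conditions: a_0 = 2, a_1 = 2.
Setting the coefficient of each power of x to zero and solving order by order (substituting the coefficients already found):
  x^0: 2 a_2 - a_0 = 0  ->  2 a_2 = a_0 = 2  ->  a_2 = 1
  x^1: 6 a_3 - 4 a_1 = 0  ->  6 a_3 = 4 a_1 = 8  ->  a_3 = 4/3
  x^2: 12 a_4 - 5 a_2 = 0  ->  12 a_4 = 5 a_2 = 5  ->  a_4 = 5/12
Truncated series: y(x) = 2 + 2 x + x^2 + (4/3) x^3 + (5/12) x^4 + O(x^5).

a_0 = 2; a_1 = 2; a_2 = 1; a_3 = 4/3; a_4 = 5/12


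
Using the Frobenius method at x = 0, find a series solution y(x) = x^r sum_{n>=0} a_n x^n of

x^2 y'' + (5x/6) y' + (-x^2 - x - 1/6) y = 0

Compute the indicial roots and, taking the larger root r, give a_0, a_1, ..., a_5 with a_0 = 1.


Write in Frobenius form y'' + (p(x)/x) y' + (q(x)/x^2) y = 0:
  p(x) = 5/6,  q(x) = -x^2 - x - 1/6.
Indicial equation: r(r-1) + (5/6) r + (-1/6) = 0 -> roots r_1 = 1/2, r_2 = -1/3.
Take r = r_1 = 1/2. Let y(x) = x^r sum_{n>=0} a_n x^n with a_0 = 1.
Substitute y = x^r sum a_n x^n and match x^{r+n}. The recurrence is
  D(n) a_n - 1 a_{n-1} - 1 a_{n-2} = 0,  where D(n) = (r+n)(r+n-1) + (5/6)(r+n) + (-1/6).
  a_n = [1 a_{n-1} + 1 a_{n-2}] / D(n).
Since the indicial polynomial factors as (r - r_1)(r - r_2), D(n) = (r_1 + n - r_1)(r_1 + n - r_2) = n(n + 5/6).
Evaluating step by step (a_0 = 1):
  n = 1: D(1) = 1(1 + 5/6) = 11/6; numerator = 1(1) = 1; a_1 = (1)/(11/6) = 6/11
  n = 2: D(2) = 2(2 + 5/6) = 17/3; numerator = 1(6/11) + 1(1) = 17/11; a_2 = (17/11)/(17/3) = 3/11
  n = 3: D(3) = 3(3 + 5/6) = 23/2; numerator = 1(3/11) + 1(6/11) = 9/11; a_3 = (9/11)/(23/2) = 18/253
  n = 4: D(4) = 4(4 + 5/6) = 58/3; numerator = 1(18/253) + 1(3/11) = 87/253; a_4 = (87/253)/(58/3) = 9/506
  n = 5: D(5) = 5(5 + 5/6) = 175/6; numerator = 1(9/506) + 1(18/253) = 45/506; a_5 = (45/506)/(175/6) = 27/8855

r = 1/2; a_0 = 1; a_1 = 6/11; a_2 = 3/11; a_3 = 18/253; a_4 = 9/506; a_5 = 27/8855


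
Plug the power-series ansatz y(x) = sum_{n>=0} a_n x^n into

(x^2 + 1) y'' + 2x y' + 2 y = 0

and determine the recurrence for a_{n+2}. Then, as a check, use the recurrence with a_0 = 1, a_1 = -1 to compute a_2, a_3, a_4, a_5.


Substitute y = sum_n a_n x^n.
(1 + 1 x^2) y'' contributes (n+2)(n+1) a_{n+2} + n(n-1) a_n at x^n.
2 x y'(x) contributes 2 n a_n at x^n.
2 y(x) contributes 2 a_n at x^n.
Matching x^n: (n+2)(n+1) a_{n+2} + (n(n-1) + 2 n + 2) a_n = 0.
Thus a_{n+2} = (-n(n-1) - 2 n - 2) / ((n+1)(n+2)) * a_n.

Check with a_0 = 1, a_1 = -1 (apply the recurrence for n = 0, 1, 2, 3): a_0 = 1, a_1 = -1, a_2 = -1, a_3 = 2/3, a_4 = 2/3, a_5 = -7/15.

a_(n+2) = (-n(n-1) - 2 n - 2) / ((n+1)(n+2)) * a_n; check: a_0 = 1, a_1 = -1, a_2 = -1, a_3 = 2/3, a_4 = 2/3, a_5 = -7/15


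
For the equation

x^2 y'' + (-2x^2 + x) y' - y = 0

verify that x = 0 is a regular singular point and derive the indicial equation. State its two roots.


Divide by x^2 to reach normal form y'' + P_1(x) y' + P_2(x) y = 0 with P_1(x) = -2 + 1/x and P_2(x) = -1/x^2.
x = 0 is a singular point because the y'-coefficient -2 + 1/x has a pole at x = 0 and the y-coefficient -1/x^2 has a pole at x = 0.
It is a regular singular point because x P_1(x) = p(x) = 1 - 2x and x^2 P_2(x) = q(x) = -1 are polynomials, hence analytic at x = 0.
p(0) = 1,  q(0) = -1.
Indicial equation: r(r-1) + p(0) r + q(0) = 0, i.e. r^2 + (p(0) - 1) r + q(0) = 0, i.e. r^2 - 1 = 0.
Discriminant: (0)^2 - 4(-1) = 4, so r = (0 ± 2)/2.
Solving: r_1 = 1, r_2 = -1.

indicial: r^2 - 1 = 0; roots r_1 = 1, r_2 = -1


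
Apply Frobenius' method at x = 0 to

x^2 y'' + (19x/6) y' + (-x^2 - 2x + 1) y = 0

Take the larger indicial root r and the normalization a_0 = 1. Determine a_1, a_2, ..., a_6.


Write in Frobenius form y'' + (p(x)/x) y' + (q(x)/x^2) y = 0:
  p(x) = 19/6,  q(x) = -x^2 - 2x + 1.
Indicial equation: r(r-1) + (19/6) r + (1) = 0 -> roots r_1 = -2/3, r_2 = -3/2.
Take r = r_1 = -2/3. Let y(x) = x^r sum_{n>=0} a_n x^n with a_0 = 1.
Substitute y = x^r sum a_n x^n and match x^{r+n}. The recurrence is
  D(n) a_n - 2 a_{n-1} - 1 a_{n-2} = 0,  where D(n) = (r+n)(r+n-1) + (19/6)(r+n) + (1).
  a_n = [2 a_{n-1} + 1 a_{n-2}] / D(n).
Since the indicial polynomial factors as (r - r_1)(r - r_2), D(n) = (r_1 + n - r_1)(r_1 + n - r_2) = n(n + 5/6).
Evaluating step by step (a_0 = 1):
  n = 1: D(1) = 1(1 + 5/6) = 11/6; numerator = 2(1) = 2; a_1 = (2)/(11/6) = 12/11
  n = 2: D(2) = 2(2 + 5/6) = 17/3; numerator = 2(12/11) + 1(1) = 35/11; a_2 = (35/11)/(17/3) = 105/187
  n = 3: D(3) = 3(3 + 5/6) = 23/2; numerator = 2(105/187) + 1(12/11) = 414/187; a_3 = (414/187)/(23/2) = 36/187
  n = 4: D(4) = 4(4 + 5/6) = 58/3; numerator = 2(36/187) + 1(105/187) = 177/187; a_4 = (177/187)/(58/3) = 531/10846
  n = 5: D(5) = 5(5 + 5/6) = 175/6; numerator = 2(531/10846) + 1(36/187) = 1575/5423; a_5 = (1575/5423)/(175/6) = 54/5423
  n = 6: D(6) = 6(6 + 5/6) = 41; numerator = 2(54/5423) + 1(531/10846) = 747/10846; a_6 = (747/10846)/(41) = 747/444686

r = -2/3; a_0 = 1; a_1 = 12/11; a_2 = 105/187; a_3 = 36/187; a_4 = 531/10846; a_5 = 54/5423; a_6 = 747/444686


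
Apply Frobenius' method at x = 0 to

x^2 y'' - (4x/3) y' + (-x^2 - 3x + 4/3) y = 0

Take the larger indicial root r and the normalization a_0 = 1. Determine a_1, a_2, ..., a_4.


Write in Frobenius form y'' + (p(x)/x) y' + (q(x)/x^2) y = 0:
  p(x) = -4/3,  q(x) = -x^2 - 3x + 4/3.
Indicial equation: r(r-1) + (-4/3) r + (4/3) = 0 -> roots r_1 = 4/3, r_2 = 1.
Take r = r_1 = 4/3. Let y(x) = x^r sum_{n>=0} a_n x^n with a_0 = 1.
Substitute y = x^r sum a_n x^n and match x^{r+n}. The recurrence is
  D(n) a_n - 3 a_{n-1} - 1 a_{n-2} = 0,  where D(n) = (r+n)(r+n-1) + (-4/3)(r+n) + (4/3).
  a_n = [3 a_{n-1} + 1 a_{n-2}] / D(n).
Since the indicial polynomial factors as (r - r_1)(r - r_2), D(n) = (r_1 + n - r_1)(r_1 + n - r_2) = n(n + 1/3).
Evaluating step by step (a_0 = 1):
  n = 1: D(1) = 1(1 + 1/3) = 4/3; numerator = 3(1) = 3; a_1 = (3)/(4/3) = 9/4
  n = 2: D(2) = 2(2 + 1/3) = 14/3; numerator = 3(9/4) + 1(1) = 31/4; a_2 = (31/4)/(14/3) = 93/56
  n = 3: D(3) = 3(3 + 1/3) = 10; numerator = 3(93/56) + 1(9/4) = 405/56; a_3 = (405/56)/(10) = 81/112
  n = 4: D(4) = 4(4 + 1/3) = 52/3; numerator = 3(81/112) + 1(93/56) = 429/112; a_4 = (429/112)/(52/3) = 99/448

r = 4/3; a_0 = 1; a_1 = 9/4; a_2 = 93/56; a_3 = 81/112; a_4 = 99/448


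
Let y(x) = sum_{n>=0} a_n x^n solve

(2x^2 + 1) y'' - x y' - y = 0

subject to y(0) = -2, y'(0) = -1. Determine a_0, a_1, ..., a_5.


Ansatz: y(x) = sum_{n>=0} a_n x^n, so y'(x) = sum_{n>=1} n a_n x^(n-1) and y''(x) = sum_{n>=2} n(n-1) a_n x^(n-2).
Substitute into P(x) y'' + Q(x) y' + R(x) y = 0 with P(x) = 2x^2 + 1, Q(x) = -x, R(x) = -1, and match powers of x.
Initial conditions: a_0 = -2, a_1 = -1.
Setting the coefficient of each power of x to zero and solving order by order (substituting the coefficients already found):
  x^0: 2 a_2 - a_0 = 0  ->  2 a_2 = a_0 = -2  ->  a_2 = -1
  x^1: 6 a_3 - 2 a_1 = 0  ->  6 a_3 = 2 a_1 = -2  ->  a_3 = -1/3
  x^2: 12 a_4 + a_2 = 0  ->  12 a_4 = -a_2 = 1  ->  a_4 = 1/12
  x^3: 20 a_5 + 8 a_3 = 0  ->  20 a_5 = -8 a_3 = 8/3  ->  a_5 = 2/15
Truncated series: y(x) = -2 - x - x^2 - (1/3) x^3 + (1/12) x^4 + (2/15) x^5 + O(x^6).

a_0 = -2; a_1 = -1; a_2 = -1; a_3 = -1/3; a_4 = 1/12; a_5 = 2/15


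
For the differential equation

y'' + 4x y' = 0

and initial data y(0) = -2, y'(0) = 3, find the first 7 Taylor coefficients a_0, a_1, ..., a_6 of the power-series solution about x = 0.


Ansatz: y(x) = sum_{n>=0} a_n x^n, so y'(x) = sum_{n>=1} n a_n x^(n-1) and y''(x) = sum_{n>=2} n(n-1) a_n x^(n-2).
Substitute into P(x) y'' + Q(x) y' + R(x) y = 0 with P(x) = 1, Q(x) = 4x, R(x) = 0, and match powers of x.
Initial conditions: a_0 = -2, a_1 = 3.
Setting the coefficient of each power of x to zero and solving order by order (substituting the coefficients already found):
  x^0: 2 a_2 = 0  ->  a_2 = 0
  x^1: 6 a_3 + 4 a_1 = 0  ->  6 a_3 = -4 a_1 = -12  ->  a_3 = -2
  x^2: 12 a_4 + 8 a_2 = 0  ->  12 a_4 = -8 a_2 = 0  ->  a_4 = 0
  x^3: 20 a_5 + 12 a_3 = 0  ->  20 a_5 = -12 a_3 = 24  ->  a_5 = 6/5
  x^4: 30 a_6 + 16 a_4 = 0  ->  30 a_6 = -16 a_4 = 0  ->  a_6 = 0
Truncated series: y(x) = -2 + 3 x - 2 x^3 + (6/5) x^5 + O(x^7).

a_0 = -2; a_1 = 3; a_2 = 0; a_3 = -2; a_4 = 0; a_5 = 6/5; a_6 = 0


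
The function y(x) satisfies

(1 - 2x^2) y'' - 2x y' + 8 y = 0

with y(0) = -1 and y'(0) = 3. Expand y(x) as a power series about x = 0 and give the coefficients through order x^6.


Ansatz: y(x) = sum_{n>=0} a_n x^n, so y'(x) = sum_{n>=1} n a_n x^(n-1) and y''(x) = sum_{n>=2} n(n-1) a_n x^(n-2).
Substitute into P(x) y'' + Q(x) y' + R(x) y = 0 with P(x) = 1 - 2x^2, Q(x) = -2x, R(x) = 8, and match powers of x.
Initial conditions: a_0 = -1, a_1 = 3.
Setting the coefficient of each power of x to zero and solving order by order (substituting the coefficients already found):
  x^0: 2 a_2 + 8 a_0 = 0  ->  2 a_2 = -8 a_0 = 8  ->  a_2 = 4
  x^1: 6 a_3 + 6 a_1 = 0  ->  6 a_3 = -6 a_1 = -18  ->  a_3 = -3
  x^2: 12 a_4 = 0  ->  a_4 = 0
  x^3: 20 a_5 - 10 a_3 = 0  ->  20 a_5 = 10 a_3 = -30  ->  a_5 = -3/2
  x^4: 30 a_6 - 24 a_4 = 0  ->  30 a_6 = 24 a_4 = 0  ->  a_6 = 0
Truncated series: y(x) = -1 + 3 x + 4 x^2 - 3 x^3 - (3/2) x^5 + O(x^7).

a_0 = -1; a_1 = 3; a_2 = 4; a_3 = -3; a_4 = 0; a_5 = -3/2; a_6 = 0


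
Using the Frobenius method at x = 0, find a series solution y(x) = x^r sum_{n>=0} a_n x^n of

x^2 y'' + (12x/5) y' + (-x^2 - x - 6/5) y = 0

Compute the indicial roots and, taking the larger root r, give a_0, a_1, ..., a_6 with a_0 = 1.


Write in Frobenius form y'' + (p(x)/x) y' + (q(x)/x^2) y = 0:
  p(x) = 12/5,  q(x) = -x^2 - x - 6/5.
Indicial equation: r(r-1) + (12/5) r + (-6/5) = 0 -> roots r_1 = 3/5, r_2 = -2.
Take r = r_1 = 3/5. Let y(x) = x^r sum_{n>=0} a_n x^n with a_0 = 1.
Substitute y = x^r sum a_n x^n and match x^{r+n}. The recurrence is
  D(n) a_n - 1 a_{n-1} - 1 a_{n-2} = 0,  where D(n) = (r+n)(r+n-1) + (12/5)(r+n) + (-6/5).
  a_n = [1 a_{n-1} + 1 a_{n-2}] / D(n).
Since the indicial polynomial factors as (r - r_1)(r - r_2), D(n) = (r_1 + n - r_1)(r_1 + n - r_2) = n(n + 13/5).
Evaluating step by step (a_0 = 1):
  n = 1: D(1) = 1(1 + 13/5) = 18/5; numerator = 1(1) = 1; a_1 = (1)/(18/5) = 5/18
  n = 2: D(2) = 2(2 + 13/5) = 46/5; numerator = 1(5/18) + 1(1) = 23/18; a_2 = (23/18)/(46/5) = 5/36
  n = 3: D(3) = 3(3 + 13/5) = 84/5; numerator = 1(5/36) + 1(5/18) = 5/12; a_3 = (5/12)/(84/5) = 25/1008
  n = 4: D(4) = 4(4 + 13/5) = 132/5; numerator = 1(25/1008) + 1(5/36) = 55/336; a_4 = (55/336)/(132/5) = 25/4032
  n = 5: D(5) = 5(5 + 13/5) = 38; numerator = 1(25/4032) + 1(25/1008) = 125/4032; a_5 = (125/4032)/(38) = 125/153216
  n = 6: D(6) = 6(6 + 13/5) = 258/5; numerator = 1(125/153216) + 1(25/4032) = 1075/153216; a_6 = (1075/153216)/(258/5) = 125/919296

r = 3/5; a_0 = 1; a_1 = 5/18; a_2 = 5/36; a_3 = 25/1008; a_4 = 25/4032; a_5 = 125/153216; a_6 = 125/919296


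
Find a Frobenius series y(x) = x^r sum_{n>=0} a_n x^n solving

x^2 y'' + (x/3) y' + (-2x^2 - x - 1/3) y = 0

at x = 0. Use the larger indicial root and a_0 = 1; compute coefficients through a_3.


Write in Frobenius form y'' + (p(x)/x) y' + (q(x)/x^2) y = 0:
  p(x) = 1/3,  q(x) = -2x^2 - x - 1/3.
Indicial equation: r(r-1) + (1/3) r + (-1/3) = 0 -> roots r_1 = 1, r_2 = -1/3.
Take r = r_1 = 1. Let y(x) = x^r sum_{n>=0} a_n x^n with a_0 = 1.
Substitute y = x^r sum a_n x^n and match x^{r+n}. The recurrence is
  D(n) a_n - 1 a_{n-1} - 2 a_{n-2} = 0,  where D(n) = (r+n)(r+n-1) + (1/3)(r+n) + (-1/3).
  a_n = [1 a_{n-1} + 2 a_{n-2}] / D(n).
Since the indicial polynomial factors as (r - r_1)(r - r_2), D(n) = (r_1 + n - r_1)(r_1 + n - r_2) = n(n + 4/3).
Evaluating step by step (a_0 = 1):
  n = 1: D(1) = 1(1 + 4/3) = 7/3; numerator = 1(1) = 1; a_1 = (1)/(7/3) = 3/7
  n = 2: D(2) = 2(2 + 4/3) = 20/3; numerator = 1(3/7) + 2(1) = 17/7; a_2 = (17/7)/(20/3) = 51/140
  n = 3: D(3) = 3(3 + 4/3) = 13; numerator = 1(51/140) + 2(3/7) = 171/140; a_3 = (171/140)/(13) = 171/1820

r = 1; a_0 = 1; a_1 = 3/7; a_2 = 51/140; a_3 = 171/1820


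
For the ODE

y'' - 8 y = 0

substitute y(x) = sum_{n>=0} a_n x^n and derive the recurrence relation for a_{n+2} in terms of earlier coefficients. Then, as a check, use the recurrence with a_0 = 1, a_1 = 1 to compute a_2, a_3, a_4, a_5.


Substitute y = sum_n a_n x^n into y'' + (const) y = 0.
y''(x) = sum_{n>=0} (n+2)(n+1) a_{n+2} x^n.
The ODE becomes sum_n [(n+2)(n+1) a_{n+2} - 8 a_n] x^n = 0.
Setting each coefficient to zero gives the recurrence:
  (n+2)(n+1) a_{n+2} - 8 a_n = 0,
  a_{n+2} = 8 / ((n+1)(n+2)) a_n.

Check with a_0 = 1, a_1 = 1 (apply the recurrence for n = 0, 1, 2, 3): a_0 = 1, a_1 = 1, a_2 = 4, a_3 = 4/3, a_4 = 8/3, a_5 = 8/15.

a_{n+2} = 8/((n+1)(n+2)) * a_n; check: a_0 = 1, a_1 = 1, a_2 = 4, a_3 = 4/3, a_4 = 8/3, a_5 = 8/15


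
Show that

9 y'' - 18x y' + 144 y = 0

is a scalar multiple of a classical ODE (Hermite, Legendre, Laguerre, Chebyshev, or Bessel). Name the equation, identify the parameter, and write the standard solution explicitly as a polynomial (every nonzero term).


All three coefficients share the factor 9; dividing through by 9 gives  y'' - 2x y' + 16 y = 0.
This matches the Hermite equation y'' - 2x y' + 2n y = 0 with 2n = 16, so n = 8; the polynomial solution is H_8(x).
With y = sum_k a_k x^k, matching x^k gives (k+2)(k+1) a_{k+2} = 2(k - n) a_k = 2(k - 8) a_k. The right side vanishes at k = 8, so the series with the parity of 8 terminates at degree 8.
Standard normalization: leading coefficient of H_n is 2^n, so a_8 = 2^8 = 256. Work downward with a_k = (k+1)(k+2) a_{k+2} / (2(k - n)):
  a_6 = (7)(8)(256) / (2(6 - 8)) = 14336/(-4) = -3584
  a_4 = (5)(6)(-3584) / (2(4 - 8)) = -107520/(-8) = 13440
  a_2 = (3)(4)(13440) / (2(2 - 8)) = 161280/(-12) = -13440
  a_0 = (1)(2)(-13440) / (2(0 - 8)) = -26880/(-16) = 1680
Hence H_8(x) = 256 x^8 - 3584 x^6 + 13440 x^4 - 13440 x^2 + 1680.

H_8(x); series = 256 x^8 - 3584 x^6 + 13440 x^4 - 13440 x^2 + 1680
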